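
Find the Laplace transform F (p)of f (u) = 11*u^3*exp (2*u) 66/ (p - 2)^4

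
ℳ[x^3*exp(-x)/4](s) gamma(s + 3)/4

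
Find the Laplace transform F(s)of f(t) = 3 3/s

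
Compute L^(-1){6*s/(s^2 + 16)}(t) 6*cos(4*t)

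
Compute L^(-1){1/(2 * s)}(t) 1/2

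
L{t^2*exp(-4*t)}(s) 2/(s + 4)^3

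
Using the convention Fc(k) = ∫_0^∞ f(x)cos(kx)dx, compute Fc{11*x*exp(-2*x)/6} 11*(4 - k^2)/(6*(k^2+4)^2)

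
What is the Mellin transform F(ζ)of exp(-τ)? gamma(ζ)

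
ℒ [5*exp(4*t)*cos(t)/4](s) 5*(s - 4)/(4*((s - 4)^2 + 1))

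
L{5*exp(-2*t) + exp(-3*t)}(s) 5/(s + 2) + 1/(s + 3)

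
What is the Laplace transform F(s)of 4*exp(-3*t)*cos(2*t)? 4*(s+3)/((s+3)^2+4)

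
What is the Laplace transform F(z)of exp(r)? 1/(z - 1)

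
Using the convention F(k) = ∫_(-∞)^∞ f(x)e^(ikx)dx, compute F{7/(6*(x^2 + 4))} 7*pi*exp(-2*Abs(k))/12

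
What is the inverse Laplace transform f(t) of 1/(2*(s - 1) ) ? exp(t) /2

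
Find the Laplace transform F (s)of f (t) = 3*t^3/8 9/ (4*s^4)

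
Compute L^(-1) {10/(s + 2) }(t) 10*exp(-2*t) 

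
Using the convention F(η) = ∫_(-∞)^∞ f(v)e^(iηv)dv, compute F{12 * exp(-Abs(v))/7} 24/(7 * (η^2 + 1))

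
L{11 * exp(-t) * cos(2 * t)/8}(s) 11 * (s + 1)/(8 * ((s + 1)^2 + 4))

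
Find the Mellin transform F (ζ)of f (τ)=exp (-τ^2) gamma (ζ/2)/2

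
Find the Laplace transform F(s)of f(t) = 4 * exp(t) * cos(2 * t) 4 * (s - 1)/((s - 1)^2+4)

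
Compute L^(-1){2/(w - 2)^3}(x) x^2*exp(2*x)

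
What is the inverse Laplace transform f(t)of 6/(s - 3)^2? 6*t*exp(3*t)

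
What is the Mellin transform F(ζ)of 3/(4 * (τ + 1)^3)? 3 * pi * (ζ - 2) * (ζ - 1)/(8 * sin(pi * ζ))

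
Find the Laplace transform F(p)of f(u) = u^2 2/p^3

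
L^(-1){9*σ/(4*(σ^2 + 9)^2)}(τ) 3*τ*sin(3*τ)/8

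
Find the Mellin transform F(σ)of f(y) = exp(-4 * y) gamma(σ)/4^σ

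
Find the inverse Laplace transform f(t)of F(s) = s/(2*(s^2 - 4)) cosh(2*t)/2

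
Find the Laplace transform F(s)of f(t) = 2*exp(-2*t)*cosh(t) 2*(s + 2)/((s + 2)^2-1)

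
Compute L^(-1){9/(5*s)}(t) 9/5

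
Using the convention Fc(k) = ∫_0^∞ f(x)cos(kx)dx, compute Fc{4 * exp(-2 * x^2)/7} sqrt(2) * sqrt(pi) * exp(-k^2/8)/7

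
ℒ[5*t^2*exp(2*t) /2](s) 5/(s - 2) ^3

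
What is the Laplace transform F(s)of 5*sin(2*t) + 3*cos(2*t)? 3*s/(s^2 + 4) + 10/(s^2 + 4)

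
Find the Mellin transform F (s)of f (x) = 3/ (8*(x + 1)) 3*pi*csc (pi*s)/8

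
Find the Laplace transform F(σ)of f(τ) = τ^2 2/σ^3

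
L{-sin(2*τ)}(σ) -2/(σ^2+4)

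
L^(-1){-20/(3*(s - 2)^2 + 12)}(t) -10*exp(2*t)*sin(2*t)/3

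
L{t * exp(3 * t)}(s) (s - 3)^(-2)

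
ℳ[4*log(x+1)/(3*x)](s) -4*pi*csc(pi*s)/(3*s - 3)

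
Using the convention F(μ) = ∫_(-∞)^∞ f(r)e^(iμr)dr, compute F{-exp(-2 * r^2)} -sqrt(2) * sqrt(pi) * exp(-μ^2/8)/2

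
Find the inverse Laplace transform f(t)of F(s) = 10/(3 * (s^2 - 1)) 10 * sinh(t)/3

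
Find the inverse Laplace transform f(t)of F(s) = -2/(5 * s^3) -t^2/5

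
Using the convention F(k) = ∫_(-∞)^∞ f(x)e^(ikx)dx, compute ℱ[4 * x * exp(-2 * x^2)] sqrt(2) * I * sqrt(pi) * k * exp(-k^2/8)/2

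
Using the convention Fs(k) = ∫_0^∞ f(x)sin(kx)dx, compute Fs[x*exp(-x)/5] 2*k/(5*(k^2 + 1)^2)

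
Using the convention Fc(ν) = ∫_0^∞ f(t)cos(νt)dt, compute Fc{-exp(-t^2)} -sqrt(pi)*exp(-ν^2/4)/2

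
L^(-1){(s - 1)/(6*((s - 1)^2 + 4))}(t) exp(t)*cos(2*t)/6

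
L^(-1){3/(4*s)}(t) 3/4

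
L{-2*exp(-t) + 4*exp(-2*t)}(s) 4/(s + 2) - 2/(s + 1)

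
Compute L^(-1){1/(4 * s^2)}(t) t/4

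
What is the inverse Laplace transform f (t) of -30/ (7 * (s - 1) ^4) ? -5 * t^3 * exp (t) /7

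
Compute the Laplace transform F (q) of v q^ (-2) 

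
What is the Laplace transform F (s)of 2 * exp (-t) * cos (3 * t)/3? 2 * (s + 1)/ (3 * ( (s + 1)^2 + 9))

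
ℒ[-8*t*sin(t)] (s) -16*s/(s^2 + 1)^2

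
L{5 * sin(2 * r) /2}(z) 5/(z^2 + 4) 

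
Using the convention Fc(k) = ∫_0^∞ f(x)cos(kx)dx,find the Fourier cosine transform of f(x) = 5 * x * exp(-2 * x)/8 5 * (4 - k^2)/(8 * (k^2 + 4)^2)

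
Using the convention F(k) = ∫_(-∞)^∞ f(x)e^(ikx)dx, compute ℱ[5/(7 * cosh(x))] 5 * pi/(7 * cosh(pi * k/2))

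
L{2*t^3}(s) 12/s^4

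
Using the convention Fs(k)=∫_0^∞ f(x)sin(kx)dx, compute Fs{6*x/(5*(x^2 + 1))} 3*pi*exp(-k)/5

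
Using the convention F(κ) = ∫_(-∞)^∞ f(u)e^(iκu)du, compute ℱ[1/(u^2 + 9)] pi * exp(-3 * Abs(κ))/3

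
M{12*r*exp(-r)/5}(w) 12*gamma(w + 1)/5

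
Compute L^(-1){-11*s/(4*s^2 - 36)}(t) -11*cosh(3*t)/4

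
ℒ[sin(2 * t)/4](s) 1/(2 * (s^2 + 4))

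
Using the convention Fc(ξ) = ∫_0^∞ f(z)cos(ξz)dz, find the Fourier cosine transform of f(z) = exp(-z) 1/(ξ^2 + 1)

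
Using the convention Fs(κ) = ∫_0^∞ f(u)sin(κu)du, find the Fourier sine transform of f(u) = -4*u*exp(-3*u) -24*κ/(κ^2 + 9)^2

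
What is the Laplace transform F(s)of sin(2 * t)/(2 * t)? atan(2/s)/2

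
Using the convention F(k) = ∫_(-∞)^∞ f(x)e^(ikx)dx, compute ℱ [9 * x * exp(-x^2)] 9 * I * sqrt(pi) * k * exp(-k^2/4)/2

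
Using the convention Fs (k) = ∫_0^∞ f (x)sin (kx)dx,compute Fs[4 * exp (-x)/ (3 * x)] 4 * atan (k)/3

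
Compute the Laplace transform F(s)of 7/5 7/(5 * s)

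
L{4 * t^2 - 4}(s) 8/s^3 - 4/s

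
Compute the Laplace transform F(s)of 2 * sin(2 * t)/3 4/(3 * (s^2 + 4))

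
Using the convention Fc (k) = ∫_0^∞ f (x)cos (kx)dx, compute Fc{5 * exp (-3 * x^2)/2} 5 * sqrt (3) * sqrt (pi) * exp (-k^2/12)/12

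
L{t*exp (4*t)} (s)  (s - 4)^ (-2)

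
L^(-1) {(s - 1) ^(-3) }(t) t^2*exp(t) /2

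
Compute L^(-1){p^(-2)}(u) u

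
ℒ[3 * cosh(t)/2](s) 3 * s/(2 * (s^2 - 1))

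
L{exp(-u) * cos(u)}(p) (p+1)/((p+1)^2+1)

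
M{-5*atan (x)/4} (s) 5*pi*sec (pi*s/2)/ (8*s)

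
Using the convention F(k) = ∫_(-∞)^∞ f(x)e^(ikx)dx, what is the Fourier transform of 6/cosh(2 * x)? 3 * pi/cosh(pi * k/4)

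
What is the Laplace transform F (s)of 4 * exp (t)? 4/ (s - 1)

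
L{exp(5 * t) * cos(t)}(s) (s - 5)/((s - 5)^2+1)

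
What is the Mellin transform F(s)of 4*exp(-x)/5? 4*gamma(s)/5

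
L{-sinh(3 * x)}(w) -3/(w^2 - 9)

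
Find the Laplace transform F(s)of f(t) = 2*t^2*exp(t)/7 4/(7*(s - 1)^3)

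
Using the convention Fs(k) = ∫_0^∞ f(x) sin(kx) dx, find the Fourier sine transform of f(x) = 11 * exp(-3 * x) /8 11 * k/(8 * (k^2 + 9) ) 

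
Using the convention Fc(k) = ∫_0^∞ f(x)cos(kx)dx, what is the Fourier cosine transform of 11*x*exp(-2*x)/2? 11*(4 - k^2)/(2*(k^2+4)^2)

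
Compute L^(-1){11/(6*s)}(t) 11/6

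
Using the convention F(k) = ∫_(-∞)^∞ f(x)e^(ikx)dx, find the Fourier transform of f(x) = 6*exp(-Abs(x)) 12/(k^2 + 1)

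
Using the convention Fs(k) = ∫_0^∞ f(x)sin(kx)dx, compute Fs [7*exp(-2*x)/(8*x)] 7*atan(k/2)/8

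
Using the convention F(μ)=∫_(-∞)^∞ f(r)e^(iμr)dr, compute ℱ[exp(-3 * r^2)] sqrt(3) * sqrt(pi) * exp(-μ^2/12)/3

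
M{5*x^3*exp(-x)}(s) 5*gamma(s + 3)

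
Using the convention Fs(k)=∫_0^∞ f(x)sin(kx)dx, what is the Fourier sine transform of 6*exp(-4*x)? 6*k/(k^2 + 16)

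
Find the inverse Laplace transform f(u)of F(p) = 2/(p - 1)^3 u^2*exp(u)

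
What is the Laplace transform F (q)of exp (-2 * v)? 1/ (q + 2)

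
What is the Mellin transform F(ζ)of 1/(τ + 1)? pi*csc(pi*ζ)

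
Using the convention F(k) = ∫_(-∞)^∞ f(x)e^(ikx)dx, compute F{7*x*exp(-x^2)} 7*I*sqrt(pi)*k*exp(-k^2/4)/2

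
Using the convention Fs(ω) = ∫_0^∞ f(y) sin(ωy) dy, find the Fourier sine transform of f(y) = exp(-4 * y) ω/(ω^2 + 16) 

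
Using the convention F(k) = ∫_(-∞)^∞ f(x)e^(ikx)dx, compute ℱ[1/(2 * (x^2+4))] pi * exp(-2 * Abs(k))/4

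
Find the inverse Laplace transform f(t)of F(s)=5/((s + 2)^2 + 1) 5 * exp(-2 * t) * sin(t)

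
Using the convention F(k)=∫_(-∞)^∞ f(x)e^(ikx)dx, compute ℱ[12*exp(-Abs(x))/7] 24/(7*(k^2 + 1))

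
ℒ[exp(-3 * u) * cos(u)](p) (p+3) /((p+3) ^2+1) 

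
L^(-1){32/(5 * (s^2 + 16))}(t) 8 * sin(4 * t)/5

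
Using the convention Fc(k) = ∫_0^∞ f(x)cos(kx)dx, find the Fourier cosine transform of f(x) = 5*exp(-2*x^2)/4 5*sqrt(2)*sqrt(pi)*exp(-k^2/8)/16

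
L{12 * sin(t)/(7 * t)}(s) 12 * atan(1/s)/7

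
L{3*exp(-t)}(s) 3/(s + 1)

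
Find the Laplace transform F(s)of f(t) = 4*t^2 8/s^3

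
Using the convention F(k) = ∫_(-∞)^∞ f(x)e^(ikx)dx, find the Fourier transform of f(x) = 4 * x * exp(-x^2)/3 2 * I * sqrt(pi) * k * exp(-k^2/4)/3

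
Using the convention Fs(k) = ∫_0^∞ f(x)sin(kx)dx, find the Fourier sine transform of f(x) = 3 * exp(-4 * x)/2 3 * k/(2 * (k^2 + 16))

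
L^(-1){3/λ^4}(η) η^3/2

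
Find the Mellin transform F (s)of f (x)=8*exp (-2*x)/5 2^ (3 - s)*gamma (s)/5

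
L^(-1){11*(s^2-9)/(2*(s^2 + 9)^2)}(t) 11*t*cos(3*t)/2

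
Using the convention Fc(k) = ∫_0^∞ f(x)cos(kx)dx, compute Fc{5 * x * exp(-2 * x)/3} 5 * (4 - k^2)/(3 * (k^2 + 4)^2)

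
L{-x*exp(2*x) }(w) -1/(w - 2) ^2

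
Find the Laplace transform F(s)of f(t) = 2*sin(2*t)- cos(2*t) 4/(s^2 + 4)- s/(s^2 + 4)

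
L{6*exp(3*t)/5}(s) 6/(5*(s - 3))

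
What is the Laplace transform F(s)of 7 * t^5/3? 280/s^6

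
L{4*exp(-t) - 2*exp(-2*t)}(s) 4/(s + 1) - 2/(s + 2)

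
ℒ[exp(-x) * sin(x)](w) 1/((w + 1)^2 + 1)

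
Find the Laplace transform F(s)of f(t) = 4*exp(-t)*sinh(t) 4/(s*(s+2))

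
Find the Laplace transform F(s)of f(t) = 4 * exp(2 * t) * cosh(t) 4 * (s - 2)/((s - 2)^2 - 1)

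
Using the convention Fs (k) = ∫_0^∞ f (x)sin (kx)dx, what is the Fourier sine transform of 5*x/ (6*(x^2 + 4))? 5*pi*exp (-2*k)/12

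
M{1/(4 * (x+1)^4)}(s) gamma(s) * gamma(4 - s)/24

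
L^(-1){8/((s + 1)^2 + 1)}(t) 8*exp(-t)*sin(t)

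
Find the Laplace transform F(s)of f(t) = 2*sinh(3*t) 6/(s^2 - 9)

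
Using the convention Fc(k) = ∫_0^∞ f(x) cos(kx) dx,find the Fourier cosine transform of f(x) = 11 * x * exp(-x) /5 11 * (1 - k^2) /(5 * (k^2 + 1) ^2) 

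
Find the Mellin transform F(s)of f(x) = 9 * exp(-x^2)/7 9 * gamma(s/2)/14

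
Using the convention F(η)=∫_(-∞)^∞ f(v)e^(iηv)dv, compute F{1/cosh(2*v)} pi/(2*cosh(pi*η/4))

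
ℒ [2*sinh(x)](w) 2/(w^2 - 1) 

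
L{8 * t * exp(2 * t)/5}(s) 8/(5 * (s - 2)^2)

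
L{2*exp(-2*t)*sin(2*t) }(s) 4/((s + 2) ^2 + 4) 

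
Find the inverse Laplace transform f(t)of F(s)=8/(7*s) 8/7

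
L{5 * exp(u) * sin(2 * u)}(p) 10/((p - 1)^2 + 4)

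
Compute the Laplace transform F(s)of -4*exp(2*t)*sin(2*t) -8/((s - 2)^2 + 4)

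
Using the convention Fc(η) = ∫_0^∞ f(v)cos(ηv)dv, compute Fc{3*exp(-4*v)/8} 3/(2*(η^2 + 16))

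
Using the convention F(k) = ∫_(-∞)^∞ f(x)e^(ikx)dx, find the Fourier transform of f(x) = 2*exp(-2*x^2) sqrt(2)*sqrt(pi)*exp(-k^2/8)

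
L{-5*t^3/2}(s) -15/s^4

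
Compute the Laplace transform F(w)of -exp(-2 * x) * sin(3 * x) -3/((w+2)^2+9)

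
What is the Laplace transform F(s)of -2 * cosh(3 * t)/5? -2 * s/(5 * s^2-45)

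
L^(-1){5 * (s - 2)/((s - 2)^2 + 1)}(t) 5 * exp(2 * t) * cos(t)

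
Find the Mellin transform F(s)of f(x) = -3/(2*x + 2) -3*pi*csc(pi*s)/2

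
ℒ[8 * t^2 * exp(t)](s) 16/(s - 1)^3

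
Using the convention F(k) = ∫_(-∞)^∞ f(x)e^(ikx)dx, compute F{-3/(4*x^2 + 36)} -pi*exp(-3*Abs(k))/4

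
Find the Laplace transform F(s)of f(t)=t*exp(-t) (s + 1)^(-2)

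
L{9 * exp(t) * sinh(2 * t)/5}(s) 18/(5 * ((s - 1)^2 - 4))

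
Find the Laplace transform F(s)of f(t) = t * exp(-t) (s + 1)^(-2)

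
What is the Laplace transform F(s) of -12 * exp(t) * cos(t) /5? 12 * (1 - s) /(5 * ((s - 1) ^2 + 1) ) 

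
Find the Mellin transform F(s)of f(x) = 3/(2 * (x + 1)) 3 * pi * csc(pi * s)/2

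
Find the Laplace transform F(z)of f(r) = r z^(-2)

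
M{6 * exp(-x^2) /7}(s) 3 * gamma(s/2) /7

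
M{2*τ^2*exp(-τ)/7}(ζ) 2*gamma(ζ+2)/7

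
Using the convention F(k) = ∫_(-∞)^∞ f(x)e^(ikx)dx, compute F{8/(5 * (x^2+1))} 8 * pi * exp(-Abs(k))/5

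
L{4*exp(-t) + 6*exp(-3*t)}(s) 6/(s + 3) + 4/(s + 1)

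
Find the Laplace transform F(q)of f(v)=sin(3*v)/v atan(3/q)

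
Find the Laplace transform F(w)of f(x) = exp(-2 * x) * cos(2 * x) (w + 2)/((w + 2)^2 + 4)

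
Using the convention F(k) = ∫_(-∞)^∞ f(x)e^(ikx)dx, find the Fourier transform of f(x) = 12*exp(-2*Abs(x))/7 48/(7*(k^2 + 4))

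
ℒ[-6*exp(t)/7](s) -6/(7*s - 7)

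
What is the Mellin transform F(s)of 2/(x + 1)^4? gamma(s) * gamma(4 - s)/3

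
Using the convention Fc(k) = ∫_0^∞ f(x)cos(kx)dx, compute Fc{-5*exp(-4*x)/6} -10/(3*k^2 + 48)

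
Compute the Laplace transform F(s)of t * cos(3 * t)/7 (s^2 - 9)/(7 * (s^2+9)^2)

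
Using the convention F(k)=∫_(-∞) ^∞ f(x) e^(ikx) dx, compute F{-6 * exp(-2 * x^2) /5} -3 * sqrt(2) * sqrt(pi) * exp(-k^2/8) /5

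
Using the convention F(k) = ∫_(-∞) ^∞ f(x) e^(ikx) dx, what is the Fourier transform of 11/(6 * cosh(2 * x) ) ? 11 * pi/(12 * cosh(pi * k/4) ) 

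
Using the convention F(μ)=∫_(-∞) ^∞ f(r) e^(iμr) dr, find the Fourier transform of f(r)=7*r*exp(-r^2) 7*I*sqrt(pi)*μ*exp(-μ^2/4) /2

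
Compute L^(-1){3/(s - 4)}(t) 3*exp(4*t)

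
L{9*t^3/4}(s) 27/(2*s^4)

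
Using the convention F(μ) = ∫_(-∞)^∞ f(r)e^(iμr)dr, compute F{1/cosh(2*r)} pi/(2*cosh(pi*μ/4))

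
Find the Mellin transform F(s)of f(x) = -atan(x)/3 pi * sec(pi * s/2)/(6 * s)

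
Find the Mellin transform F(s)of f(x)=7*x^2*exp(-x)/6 7*gamma(s + 2)/6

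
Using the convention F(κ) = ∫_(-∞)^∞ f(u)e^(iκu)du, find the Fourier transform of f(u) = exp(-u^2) sqrt(pi) * exp(-κ^2/4)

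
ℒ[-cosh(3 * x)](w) -w/(w^2 - 9)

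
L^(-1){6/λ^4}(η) η^3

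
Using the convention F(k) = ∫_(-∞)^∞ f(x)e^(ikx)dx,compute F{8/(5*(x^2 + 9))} 8*pi*exp(-3*Abs(k))/15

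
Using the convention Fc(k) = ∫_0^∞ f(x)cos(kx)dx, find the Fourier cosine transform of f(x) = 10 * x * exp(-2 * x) 10 * (4 - k^2)/(k^2+4)^2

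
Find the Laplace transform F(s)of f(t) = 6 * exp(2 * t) 6/(s - 2)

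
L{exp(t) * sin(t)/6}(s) 1/(6 * ((s - 1)^2+1))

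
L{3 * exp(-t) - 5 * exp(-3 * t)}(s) 3/(s + 1) - 5/(s + 3)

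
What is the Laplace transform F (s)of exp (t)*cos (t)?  (s - 1)/ ( (s - 1)^2 + 1)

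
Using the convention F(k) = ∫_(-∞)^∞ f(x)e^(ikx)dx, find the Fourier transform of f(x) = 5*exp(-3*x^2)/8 5*sqrt(3)*sqrt(pi)*exp(-k^2/12)/24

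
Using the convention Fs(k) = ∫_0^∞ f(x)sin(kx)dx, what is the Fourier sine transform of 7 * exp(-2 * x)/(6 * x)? 7 * atan(k/2)/6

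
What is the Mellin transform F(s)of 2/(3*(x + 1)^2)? -2*pi*(s - 1)/(3*sin(pi*s))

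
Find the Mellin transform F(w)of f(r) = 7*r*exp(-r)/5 7*gamma(w + 1)/5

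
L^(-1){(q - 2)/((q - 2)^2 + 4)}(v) exp(2*v)*cos(2*v)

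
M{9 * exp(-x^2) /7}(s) 9 * gamma(s/2) /14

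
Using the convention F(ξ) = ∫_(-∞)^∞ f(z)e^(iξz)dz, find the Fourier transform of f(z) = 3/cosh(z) 3 * pi/cosh(pi * ξ/2)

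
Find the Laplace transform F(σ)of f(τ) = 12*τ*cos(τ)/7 12*(σ^2-1)/(7*(σ^2+1)^2)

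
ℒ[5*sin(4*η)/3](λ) 20/(3*(λ^2 + 16))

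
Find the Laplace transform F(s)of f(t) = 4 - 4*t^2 4/s - 8/s^3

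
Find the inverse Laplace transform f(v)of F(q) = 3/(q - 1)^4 v^3 * exp(v)/2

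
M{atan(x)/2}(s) -pi*sec(pi*s/2)/(4*s)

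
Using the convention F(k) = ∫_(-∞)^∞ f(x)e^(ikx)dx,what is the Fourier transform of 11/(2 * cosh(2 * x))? 11 * pi/(4 * cosh(pi * k/4))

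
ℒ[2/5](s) 2/(5 * s) 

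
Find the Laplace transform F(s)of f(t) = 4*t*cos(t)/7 4*(s^2 - 1)/(7*(s^2 + 1)^2)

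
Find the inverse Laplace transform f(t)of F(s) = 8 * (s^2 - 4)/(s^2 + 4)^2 8 * t * cos(2 * t)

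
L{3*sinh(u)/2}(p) 3/(2*(p^2-1))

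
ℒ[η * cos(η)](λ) (λ^2-1) /(λ^2+1) ^2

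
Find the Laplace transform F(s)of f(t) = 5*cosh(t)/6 5*s/(6*(s^2-1))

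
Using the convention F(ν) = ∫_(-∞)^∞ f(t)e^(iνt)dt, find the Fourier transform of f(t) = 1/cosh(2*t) pi/(2*cosh(pi*ν/4))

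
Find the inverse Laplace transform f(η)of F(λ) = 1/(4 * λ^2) η/4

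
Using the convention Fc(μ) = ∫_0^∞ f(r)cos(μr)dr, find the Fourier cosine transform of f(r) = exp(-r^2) sqrt(pi) * exp(-μ^2/4)/2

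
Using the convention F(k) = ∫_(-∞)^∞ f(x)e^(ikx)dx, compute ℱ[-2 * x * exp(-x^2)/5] -I * sqrt(pi) * k * exp(-k^2/4)/5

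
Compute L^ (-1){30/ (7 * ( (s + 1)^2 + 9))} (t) 10 * exp (-t) * sin (3 * t)/7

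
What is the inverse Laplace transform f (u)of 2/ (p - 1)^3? u^2*exp (u)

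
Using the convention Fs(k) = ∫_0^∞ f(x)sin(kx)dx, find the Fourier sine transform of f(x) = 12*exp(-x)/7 12*k/(7*(k^2+1))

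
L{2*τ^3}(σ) 12/σ^4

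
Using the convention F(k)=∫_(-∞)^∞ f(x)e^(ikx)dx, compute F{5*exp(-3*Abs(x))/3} 10/(k^2+9)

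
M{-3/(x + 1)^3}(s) -3*pi*(s - 2)*(s - 1)/(2*sin(pi*s))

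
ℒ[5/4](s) 5/(4*s) 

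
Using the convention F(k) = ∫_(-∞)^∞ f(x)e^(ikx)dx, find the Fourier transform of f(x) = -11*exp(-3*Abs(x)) -66/(k^2 + 9)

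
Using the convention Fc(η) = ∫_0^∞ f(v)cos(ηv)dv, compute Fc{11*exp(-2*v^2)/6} 11*sqrt(2)*sqrt(pi)*exp(-η^2/8)/24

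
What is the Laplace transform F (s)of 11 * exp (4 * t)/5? 11/ (5 * (s - 4))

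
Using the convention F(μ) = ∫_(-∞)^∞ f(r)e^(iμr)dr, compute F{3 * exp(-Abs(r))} 6/(μ^2 + 1)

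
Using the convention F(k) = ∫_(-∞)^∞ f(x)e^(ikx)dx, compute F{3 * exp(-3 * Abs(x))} 18/(k^2 + 9)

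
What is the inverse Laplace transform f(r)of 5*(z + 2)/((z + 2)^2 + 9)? 5*exp(-2*r)*cos(3*r)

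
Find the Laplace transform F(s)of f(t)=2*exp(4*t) 2/(s - 4)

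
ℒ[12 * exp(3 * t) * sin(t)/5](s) 12/(5 * ((s - 3)^2 + 1))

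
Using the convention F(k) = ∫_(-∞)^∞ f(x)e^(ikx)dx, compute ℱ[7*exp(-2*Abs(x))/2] 14/(k^2 + 4)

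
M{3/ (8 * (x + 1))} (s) 3 * pi * csc (pi * s)/8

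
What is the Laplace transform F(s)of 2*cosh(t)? 2*s/(s^2 - 1)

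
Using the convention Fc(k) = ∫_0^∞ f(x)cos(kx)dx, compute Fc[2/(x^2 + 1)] pi * exp(-k)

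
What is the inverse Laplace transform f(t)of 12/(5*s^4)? 2*t^3/5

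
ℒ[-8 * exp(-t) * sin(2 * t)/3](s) -16/(3 * (s + 1)^2 + 12)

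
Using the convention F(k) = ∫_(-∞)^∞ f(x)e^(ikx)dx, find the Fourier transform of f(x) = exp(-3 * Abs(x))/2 3/(k^2 + 9)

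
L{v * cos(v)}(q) (q^2-1)/(q^2 + 1)^2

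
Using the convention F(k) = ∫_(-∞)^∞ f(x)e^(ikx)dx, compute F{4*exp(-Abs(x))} 8/(k^2+1)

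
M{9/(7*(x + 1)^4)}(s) 3*gamma(s)*gamma(4 - s)/14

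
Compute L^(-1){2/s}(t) 2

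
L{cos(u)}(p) p/(p^2 + 1)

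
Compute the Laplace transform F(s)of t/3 1/(3 * s^2)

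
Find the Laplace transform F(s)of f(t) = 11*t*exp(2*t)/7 11/(7*(s - 2)^2)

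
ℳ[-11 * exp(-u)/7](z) -11 * gamma(z)/7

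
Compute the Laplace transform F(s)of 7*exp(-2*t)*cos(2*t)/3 7*(s + 2)/(3*((s + 2)^2 + 4))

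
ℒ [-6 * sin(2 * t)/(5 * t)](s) -6 * atan(2/s)/5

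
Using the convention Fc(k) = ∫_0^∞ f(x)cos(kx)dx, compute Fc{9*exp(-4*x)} 36/(k^2 + 16)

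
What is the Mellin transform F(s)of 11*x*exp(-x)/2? 11*gamma(s + 1)/2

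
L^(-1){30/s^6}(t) t^5/4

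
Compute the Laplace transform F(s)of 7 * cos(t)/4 7 * s/(4 * (s^2 + 1))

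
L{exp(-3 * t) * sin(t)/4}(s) 1/(4 * ((s+3)^2+1))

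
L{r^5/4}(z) 30/z^6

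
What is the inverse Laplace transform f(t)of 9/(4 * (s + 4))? 9 * exp(-4 * t)/4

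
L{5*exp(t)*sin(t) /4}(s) 5/(4*((s - 1) ^2+1) ) 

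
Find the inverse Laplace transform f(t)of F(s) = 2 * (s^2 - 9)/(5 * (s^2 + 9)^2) 2 * t * cos(3 * t)/5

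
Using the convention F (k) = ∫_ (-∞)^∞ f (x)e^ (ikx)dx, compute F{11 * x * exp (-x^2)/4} 11 * I * sqrt (pi) * k * exp (-k^2/4)/8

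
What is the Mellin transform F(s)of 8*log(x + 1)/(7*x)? -8*pi*csc(pi*s)/(7*s - 7)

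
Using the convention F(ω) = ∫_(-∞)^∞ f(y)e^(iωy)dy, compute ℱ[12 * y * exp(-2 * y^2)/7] 3 * sqrt(2) * I * sqrt(pi) * ω * exp(-ω^2/8)/14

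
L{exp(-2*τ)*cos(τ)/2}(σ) (σ + 2)/(2*((σ + 2)^2 + 1))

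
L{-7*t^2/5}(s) -14/(5*s^3)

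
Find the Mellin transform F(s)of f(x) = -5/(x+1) -5*pi*csc(pi*s)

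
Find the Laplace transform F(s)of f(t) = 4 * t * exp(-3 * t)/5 4/(5 * (s+3)^2)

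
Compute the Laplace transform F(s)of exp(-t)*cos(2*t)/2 (s+1)/(2*((s+1)^2+4))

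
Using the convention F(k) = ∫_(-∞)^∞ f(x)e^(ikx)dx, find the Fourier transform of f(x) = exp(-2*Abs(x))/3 4/(3*(k^2 + 4))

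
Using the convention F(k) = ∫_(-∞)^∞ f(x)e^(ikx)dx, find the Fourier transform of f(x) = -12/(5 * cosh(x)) -12 * pi/(5 * cosh(pi * k/2))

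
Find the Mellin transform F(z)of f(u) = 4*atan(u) -2*pi*sec(pi*z/2)/z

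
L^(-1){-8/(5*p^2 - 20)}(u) -4*sinh(2*u)/5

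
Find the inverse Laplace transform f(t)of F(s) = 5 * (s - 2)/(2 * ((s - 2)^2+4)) 5 * exp(2 * t) * cos(2 * t)/2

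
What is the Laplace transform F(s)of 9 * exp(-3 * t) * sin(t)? 9/((s + 3)^2 + 1)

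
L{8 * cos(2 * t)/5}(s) 8 * s/(5 * (s^2 + 4))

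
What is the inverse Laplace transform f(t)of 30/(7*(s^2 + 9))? 10*sin(3*t)/7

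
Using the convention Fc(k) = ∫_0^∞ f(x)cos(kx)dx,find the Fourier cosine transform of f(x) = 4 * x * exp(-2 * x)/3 4 * (4 - k^2)/(3 * (k^2 + 4)^2)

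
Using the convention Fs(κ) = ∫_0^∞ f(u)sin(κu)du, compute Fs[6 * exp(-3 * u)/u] 6 * atan(κ/3)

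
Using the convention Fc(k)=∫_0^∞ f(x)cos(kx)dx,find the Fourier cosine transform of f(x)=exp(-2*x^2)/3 sqrt(2)*sqrt(pi)*exp(-k^2/8)/12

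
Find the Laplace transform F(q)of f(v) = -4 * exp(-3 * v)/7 -4/(7 * q + 21)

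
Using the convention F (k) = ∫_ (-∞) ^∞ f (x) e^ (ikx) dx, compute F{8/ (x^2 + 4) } 4 * pi * exp (-2 * Abs (k) ) 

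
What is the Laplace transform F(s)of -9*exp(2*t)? -9/(s - 2)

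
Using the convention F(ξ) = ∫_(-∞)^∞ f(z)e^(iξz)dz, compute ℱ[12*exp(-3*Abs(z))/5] 72/(5*(ξ^2+9))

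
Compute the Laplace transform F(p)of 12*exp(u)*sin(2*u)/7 24/(7*((p - 1)^2 + 4))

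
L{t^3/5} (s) 6/ (5 * s^4) 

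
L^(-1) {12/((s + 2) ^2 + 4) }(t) 6 * exp(-2 * t) * sin(2 * t) 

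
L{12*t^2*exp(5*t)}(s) 24/(s - 5)^3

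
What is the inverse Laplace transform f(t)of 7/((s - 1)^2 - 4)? 7*exp(t)*sinh(2*t)/2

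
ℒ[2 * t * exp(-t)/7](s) 2/(7 * (s + 1)^2)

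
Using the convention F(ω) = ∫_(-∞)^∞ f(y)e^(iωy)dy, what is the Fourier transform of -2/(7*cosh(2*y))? -pi/(7*cosh(pi*ω/4))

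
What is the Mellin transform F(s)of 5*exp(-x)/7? 5*gamma(s)/7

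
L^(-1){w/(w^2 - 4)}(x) cosh(2*x)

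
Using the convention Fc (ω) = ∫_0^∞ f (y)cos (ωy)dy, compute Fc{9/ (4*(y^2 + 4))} 9*pi*exp (-2*ω)/16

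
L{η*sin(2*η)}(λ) 4*λ/(λ^2 + 4)^2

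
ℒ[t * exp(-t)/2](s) 1/(2 * (s + 1)^2)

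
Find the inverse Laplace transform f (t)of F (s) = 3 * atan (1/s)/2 3 * sin (t)/ (2 * t)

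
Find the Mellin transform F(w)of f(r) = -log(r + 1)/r pi * csc(pi * w)/(w - 1)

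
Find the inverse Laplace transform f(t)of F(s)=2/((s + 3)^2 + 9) 2*exp(-3*t)*sin(3*t)/3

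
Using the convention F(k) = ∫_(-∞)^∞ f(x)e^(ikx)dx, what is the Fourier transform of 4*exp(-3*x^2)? 4*sqrt(3)*sqrt(pi)*exp(-k^2/12)/3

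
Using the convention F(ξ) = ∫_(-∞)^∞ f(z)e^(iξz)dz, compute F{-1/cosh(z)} -pi/cosh(pi * ξ/2)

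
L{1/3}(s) 1/(3*s)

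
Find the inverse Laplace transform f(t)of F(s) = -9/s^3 -9*t^2/2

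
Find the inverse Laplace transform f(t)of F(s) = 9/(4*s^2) 9*t/4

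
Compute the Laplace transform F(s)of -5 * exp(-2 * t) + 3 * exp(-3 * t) 3/(s + 3) - 5/(s + 2)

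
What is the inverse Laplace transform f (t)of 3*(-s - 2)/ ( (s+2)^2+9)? -3*exp (-2*t)*cos (3*t)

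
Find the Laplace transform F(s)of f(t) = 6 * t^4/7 144/(7 * s^5)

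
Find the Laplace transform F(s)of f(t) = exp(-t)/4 1/(4*(s + 1))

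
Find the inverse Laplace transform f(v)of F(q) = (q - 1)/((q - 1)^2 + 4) exp(v)*cos(2*v)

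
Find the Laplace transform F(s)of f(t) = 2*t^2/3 4/(3*s^3)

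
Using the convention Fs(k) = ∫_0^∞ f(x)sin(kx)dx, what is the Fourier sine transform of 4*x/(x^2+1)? 2*pi*exp(-k)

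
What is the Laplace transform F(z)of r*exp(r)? (z - 1)^(-2)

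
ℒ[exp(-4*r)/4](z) 1/(4*(z + 4))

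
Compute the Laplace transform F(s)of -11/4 -11/(4*s)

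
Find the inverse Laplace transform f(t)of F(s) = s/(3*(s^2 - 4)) cosh(2*t)/3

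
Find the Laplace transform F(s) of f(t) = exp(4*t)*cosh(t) (s - 4) /((s - 4) ^2 - 1) 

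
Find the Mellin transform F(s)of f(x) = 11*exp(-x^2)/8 11*gamma(s/2)/16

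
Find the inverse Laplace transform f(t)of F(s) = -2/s -2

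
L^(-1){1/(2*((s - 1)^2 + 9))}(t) exp(t)*sin(3*t)/6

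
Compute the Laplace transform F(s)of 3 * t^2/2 3/s^3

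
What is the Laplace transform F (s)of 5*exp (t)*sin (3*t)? 15/ ( (s - 1)^2 + 9)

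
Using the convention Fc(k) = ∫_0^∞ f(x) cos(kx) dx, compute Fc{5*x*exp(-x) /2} 5*(1 - k^2) /(2*(k^2 + 1) ^2) 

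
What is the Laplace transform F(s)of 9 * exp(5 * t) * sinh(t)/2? 9/(2 * ((s - 5)^2-1))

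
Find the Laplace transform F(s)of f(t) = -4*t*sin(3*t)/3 -8*s/(s^2+9)^2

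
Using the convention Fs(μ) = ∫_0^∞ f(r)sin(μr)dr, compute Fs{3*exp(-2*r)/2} 3*μ/(2*(μ^2 + 4))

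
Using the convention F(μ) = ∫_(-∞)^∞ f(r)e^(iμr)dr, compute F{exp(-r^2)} sqrt(pi)*exp(-μ^2/4)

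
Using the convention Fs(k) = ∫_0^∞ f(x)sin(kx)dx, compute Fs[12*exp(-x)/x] 12*atan(k)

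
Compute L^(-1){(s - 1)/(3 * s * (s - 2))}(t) exp(t) * cosh(t)/3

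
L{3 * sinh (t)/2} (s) 3/ (2 * (s^2 - 1))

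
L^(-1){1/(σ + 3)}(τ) exp(-3*τ)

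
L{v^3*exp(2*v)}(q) 6/(q - 2)^4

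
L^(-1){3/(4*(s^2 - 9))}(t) sinh(3*t)/4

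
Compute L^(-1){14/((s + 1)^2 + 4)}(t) 7 * exp(-t) * sin(2 * t)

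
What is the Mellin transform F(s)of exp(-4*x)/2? gamma(s)/(2*2^(2*s))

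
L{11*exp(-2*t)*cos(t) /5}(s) 11*(s+2) /(5*((s+2) ^2+1) ) 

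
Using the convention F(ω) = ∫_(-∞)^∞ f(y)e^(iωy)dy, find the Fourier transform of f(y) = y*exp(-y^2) I*sqrt(pi)*ω*exp(-ω^2/4)/2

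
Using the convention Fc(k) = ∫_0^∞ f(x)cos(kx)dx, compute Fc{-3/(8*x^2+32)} -3*pi*exp(-2*k)/32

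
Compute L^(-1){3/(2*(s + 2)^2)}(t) 3*t*exp(-2*t)/2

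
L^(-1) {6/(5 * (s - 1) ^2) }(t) 6 * t * exp(t) /5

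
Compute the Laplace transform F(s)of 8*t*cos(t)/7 8*(s^2 - 1)/(7*(s^2+1)^2)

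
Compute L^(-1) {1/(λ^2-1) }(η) sinh(η) 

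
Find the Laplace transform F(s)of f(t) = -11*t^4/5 -264/(5*s^5)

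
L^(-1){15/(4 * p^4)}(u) 5 * u^3/8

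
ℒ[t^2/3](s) 2/(3 * s^3)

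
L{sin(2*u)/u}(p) atan(2/p)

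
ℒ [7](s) 7/s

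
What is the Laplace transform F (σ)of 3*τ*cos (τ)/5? 3*(σ^2 - 1)/ (5*(σ^2 + 1)^2)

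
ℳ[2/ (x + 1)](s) 2*pi*csc (pi*s)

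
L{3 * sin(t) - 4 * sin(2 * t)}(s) 3/(s^2 + 1) - 8/(s^2 + 4)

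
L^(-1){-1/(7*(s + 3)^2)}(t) -t*exp(-3*t)/7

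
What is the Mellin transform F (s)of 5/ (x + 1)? 5*pi*csc (pi*s)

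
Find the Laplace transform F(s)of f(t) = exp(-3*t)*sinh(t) 1/((s + 3)^2 - 1)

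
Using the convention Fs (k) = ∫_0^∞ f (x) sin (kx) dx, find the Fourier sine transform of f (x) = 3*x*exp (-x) 6*k/ (k^2 + 1) ^2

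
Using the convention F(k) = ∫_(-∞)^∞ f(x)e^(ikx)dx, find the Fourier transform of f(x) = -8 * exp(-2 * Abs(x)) -32/(k^2 + 4)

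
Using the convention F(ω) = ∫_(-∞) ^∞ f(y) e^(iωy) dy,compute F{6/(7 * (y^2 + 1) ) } 6 * pi * exp(-Abs(ω) ) /7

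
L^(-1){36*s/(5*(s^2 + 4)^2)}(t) 9*t*sin(2*t)/5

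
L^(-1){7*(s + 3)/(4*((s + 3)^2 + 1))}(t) 7*exp(-3*t)*cos(t)/4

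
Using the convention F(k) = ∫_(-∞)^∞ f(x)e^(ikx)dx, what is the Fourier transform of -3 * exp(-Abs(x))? -6/(k^2+1)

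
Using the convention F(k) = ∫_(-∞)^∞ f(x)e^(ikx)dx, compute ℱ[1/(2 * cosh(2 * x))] pi/(4 * cosh(pi * k/4))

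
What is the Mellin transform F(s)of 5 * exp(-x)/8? 5 * gamma(s)/8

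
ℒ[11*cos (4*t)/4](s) 11*s/ (4*(s^2 + 16))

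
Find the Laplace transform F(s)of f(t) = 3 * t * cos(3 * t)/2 3 * (s^2-9)/(2 * (s^2+9)^2)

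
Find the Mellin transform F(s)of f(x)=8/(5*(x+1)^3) 4*pi*(s - 2)*(s - 1)/(5*sin(pi*s))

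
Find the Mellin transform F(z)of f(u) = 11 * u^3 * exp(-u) 11 * gamma(z+3)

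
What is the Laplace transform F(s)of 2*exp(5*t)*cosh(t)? 2*(s - 5)/((s - 5)^2-1)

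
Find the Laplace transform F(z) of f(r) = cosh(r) z/(z^2 - 1) 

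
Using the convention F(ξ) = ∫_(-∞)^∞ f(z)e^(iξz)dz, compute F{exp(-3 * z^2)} sqrt(3) * sqrt(pi) * exp(-ξ^2/12)/3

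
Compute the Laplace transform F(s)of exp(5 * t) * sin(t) 1/((s - 5)^2 + 1)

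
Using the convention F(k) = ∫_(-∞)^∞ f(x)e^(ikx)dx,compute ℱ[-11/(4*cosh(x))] -11*pi/(4*cosh(pi*k/2))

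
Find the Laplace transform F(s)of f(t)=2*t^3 12/s^4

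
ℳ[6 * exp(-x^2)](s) 3 * gamma(s/2)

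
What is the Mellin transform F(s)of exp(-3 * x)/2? gamma(s)/(2 * 3^s)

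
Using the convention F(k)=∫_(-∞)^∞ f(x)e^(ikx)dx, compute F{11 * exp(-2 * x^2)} 11 * sqrt(2) * sqrt(pi) * exp(-k^2/8)/2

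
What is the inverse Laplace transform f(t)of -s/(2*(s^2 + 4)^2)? -t*sin(2*t)/8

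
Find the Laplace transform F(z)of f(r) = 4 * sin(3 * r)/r 4 * atan(3/z)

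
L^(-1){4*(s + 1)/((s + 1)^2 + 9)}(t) 4*exp(-t)*cos(3*t)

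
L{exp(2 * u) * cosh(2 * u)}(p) (p - 2)/(p * (p - 4))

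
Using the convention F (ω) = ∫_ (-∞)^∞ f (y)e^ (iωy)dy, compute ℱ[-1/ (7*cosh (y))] -pi/ (7*cosh (pi*ω/2))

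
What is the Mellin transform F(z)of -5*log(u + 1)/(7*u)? 5*pi*csc(pi*z)/(7*(z - 1))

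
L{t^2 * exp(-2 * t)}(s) 2/(s + 2)^3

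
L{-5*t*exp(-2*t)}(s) -5/(s + 2)^2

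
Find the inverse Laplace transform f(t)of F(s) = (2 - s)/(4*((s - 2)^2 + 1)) -exp(2*t)*cos(t)/4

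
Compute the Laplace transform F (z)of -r -1/z^2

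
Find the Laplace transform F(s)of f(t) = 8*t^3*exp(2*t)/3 16/(s - 2)^4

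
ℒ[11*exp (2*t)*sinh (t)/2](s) 11/ (2*( (s - 2)^2-1))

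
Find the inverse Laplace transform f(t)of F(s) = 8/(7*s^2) 8*t/7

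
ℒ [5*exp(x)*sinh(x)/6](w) 5/(6*w*(w - 2))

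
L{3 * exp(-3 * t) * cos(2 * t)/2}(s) 3 * (s + 3)/(2 * ((s + 3)^2 + 4))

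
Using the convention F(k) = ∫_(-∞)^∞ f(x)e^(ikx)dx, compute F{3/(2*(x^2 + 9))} pi*exp(-3*Abs(k))/2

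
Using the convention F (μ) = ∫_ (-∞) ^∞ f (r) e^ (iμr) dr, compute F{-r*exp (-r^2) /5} -I*sqrt (pi)*μ*exp (-μ^2/4) /10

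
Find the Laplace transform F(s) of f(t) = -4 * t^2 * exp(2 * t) -8/(s - 2) ^3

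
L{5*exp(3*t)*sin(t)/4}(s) 5/(4*((s - 3)^2 + 1))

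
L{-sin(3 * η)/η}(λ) -atan(3/λ)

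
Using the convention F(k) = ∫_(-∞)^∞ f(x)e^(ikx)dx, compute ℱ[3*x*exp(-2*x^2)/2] 3*sqrt(2)*I*sqrt(pi)*k*exp(-k^2/8)/16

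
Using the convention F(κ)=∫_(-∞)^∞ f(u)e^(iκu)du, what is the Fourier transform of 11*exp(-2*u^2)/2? 11*sqrt(2)*sqrt(pi)*exp(-κ^2/8)/4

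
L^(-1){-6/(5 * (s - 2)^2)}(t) -6 * t * exp(2 * t)/5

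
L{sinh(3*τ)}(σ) 3/(σ^2 - 9)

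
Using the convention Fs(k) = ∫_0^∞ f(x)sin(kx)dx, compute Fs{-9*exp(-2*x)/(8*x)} -9*atan(k/2)/8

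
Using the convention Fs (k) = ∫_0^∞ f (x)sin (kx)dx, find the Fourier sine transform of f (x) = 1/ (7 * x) pi/14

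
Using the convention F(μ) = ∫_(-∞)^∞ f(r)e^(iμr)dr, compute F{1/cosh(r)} pi/cosh(pi*μ/2)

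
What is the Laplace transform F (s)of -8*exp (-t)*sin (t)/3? -8/ (3*(s+1)^2+3)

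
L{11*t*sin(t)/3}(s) 22*s/(3*(s^2+1)^2)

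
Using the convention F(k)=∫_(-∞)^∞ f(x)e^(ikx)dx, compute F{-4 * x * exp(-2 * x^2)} -sqrt(2) * I * sqrt(pi) * k * exp(-k^2/8)/2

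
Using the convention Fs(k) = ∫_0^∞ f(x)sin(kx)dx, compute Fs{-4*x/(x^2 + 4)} -2*pi*exp(-2*k)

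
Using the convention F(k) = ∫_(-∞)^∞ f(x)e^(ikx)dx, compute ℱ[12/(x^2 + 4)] 6 * pi * exp(-2 * Abs(k))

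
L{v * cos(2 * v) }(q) (q^2 - 4) /(q^2 + 4) ^2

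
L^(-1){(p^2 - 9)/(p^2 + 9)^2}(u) u*cos(3*u)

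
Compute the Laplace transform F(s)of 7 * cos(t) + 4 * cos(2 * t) 7 * s/(s^2 + 1) + 4 * s/(s^2 + 4)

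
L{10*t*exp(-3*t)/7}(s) 10/(7*(s + 3)^2)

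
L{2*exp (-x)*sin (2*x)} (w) 4/ ( (w + 1)^2 + 4)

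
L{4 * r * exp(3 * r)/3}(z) 4/(3 * (z - 3)^2)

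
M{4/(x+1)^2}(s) -4 * pi * (s - 1)/sin(pi * s)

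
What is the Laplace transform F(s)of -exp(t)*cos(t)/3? (1 - s)/(3*((s - 1)^2 + 1))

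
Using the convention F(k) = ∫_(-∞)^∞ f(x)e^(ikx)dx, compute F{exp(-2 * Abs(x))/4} 1/(k^2 + 4)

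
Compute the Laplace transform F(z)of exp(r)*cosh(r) (z - 1)/(z*(z - 2))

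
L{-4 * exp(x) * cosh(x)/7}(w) 4 * (1 - w)/(7 * w * (w - 2))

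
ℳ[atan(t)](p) -pi * sec(pi * p/2)/(2 * p)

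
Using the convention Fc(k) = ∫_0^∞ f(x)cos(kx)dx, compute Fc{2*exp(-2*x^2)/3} sqrt(2)*sqrt(pi)*exp(-k^2/8)/6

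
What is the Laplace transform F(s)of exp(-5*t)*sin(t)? 1/((s + 5)^2 + 1)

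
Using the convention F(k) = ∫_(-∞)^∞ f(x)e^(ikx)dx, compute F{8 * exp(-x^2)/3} 8 * sqrt(pi) * exp(-k^2/4)/3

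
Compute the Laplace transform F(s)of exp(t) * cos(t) (s - 1)/((s - 1)^2 + 1)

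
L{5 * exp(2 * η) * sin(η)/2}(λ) 5/(2 * ((λ - 2)^2+1))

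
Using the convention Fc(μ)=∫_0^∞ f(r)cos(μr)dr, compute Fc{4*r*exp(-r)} 4*(1 - μ^2)/(μ^2 + 1)^2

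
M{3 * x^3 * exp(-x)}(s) 3 * gamma(s + 3)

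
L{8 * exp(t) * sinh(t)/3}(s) 8/(3 * s * (s - 2))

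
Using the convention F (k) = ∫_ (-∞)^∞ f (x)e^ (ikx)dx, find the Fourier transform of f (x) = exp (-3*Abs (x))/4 3/ (2*(k^2+9))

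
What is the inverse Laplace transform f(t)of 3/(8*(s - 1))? 3*exp(t)/8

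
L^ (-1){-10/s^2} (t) -10*t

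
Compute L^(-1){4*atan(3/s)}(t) 4*sin(3*t)/t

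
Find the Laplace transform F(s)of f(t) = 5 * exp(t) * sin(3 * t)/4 15/(4 * ((s - 1)^2 + 9))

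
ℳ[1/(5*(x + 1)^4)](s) gamma(s)*gamma(4 - s)/30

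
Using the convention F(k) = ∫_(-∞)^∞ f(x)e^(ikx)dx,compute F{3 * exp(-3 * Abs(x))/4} 9/(2 * (k^2 + 9))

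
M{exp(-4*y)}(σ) gamma(σ)/4^σ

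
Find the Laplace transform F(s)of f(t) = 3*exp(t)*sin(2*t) 6/((s - 1)^2 + 4)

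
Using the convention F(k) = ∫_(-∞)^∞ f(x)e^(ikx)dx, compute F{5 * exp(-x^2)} 5 * sqrt(pi) * exp(-k^2/4)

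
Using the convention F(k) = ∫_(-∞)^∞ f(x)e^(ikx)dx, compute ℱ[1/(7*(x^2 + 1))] pi*exp(-Abs(k))/7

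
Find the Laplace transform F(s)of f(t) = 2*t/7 2/(7*s^2)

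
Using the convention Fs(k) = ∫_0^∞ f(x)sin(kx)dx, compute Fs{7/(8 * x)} 7 * pi/16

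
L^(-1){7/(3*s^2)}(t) 7*t/3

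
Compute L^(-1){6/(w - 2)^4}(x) x^3 * exp(2 * x)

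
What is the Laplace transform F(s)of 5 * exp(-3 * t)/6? 5/(6 * (s + 3))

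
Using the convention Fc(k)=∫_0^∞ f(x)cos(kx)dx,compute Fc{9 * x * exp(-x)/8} 9 * (1 - k^2)/(8 * (k^2 + 1)^2)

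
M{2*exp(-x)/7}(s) 2*gamma(s)/7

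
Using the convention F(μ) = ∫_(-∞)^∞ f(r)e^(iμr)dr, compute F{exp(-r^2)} sqrt(pi) * exp(-μ^2/4)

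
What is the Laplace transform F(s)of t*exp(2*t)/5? 1/(5*(s - 2)^2)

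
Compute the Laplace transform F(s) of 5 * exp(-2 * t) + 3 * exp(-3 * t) 3/(s + 3) + 5/(s + 2) 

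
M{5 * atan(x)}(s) -5 * pi * sec(pi * s/2)/(2 * s)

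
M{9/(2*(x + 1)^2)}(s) -9*pi*(s - 1)/(2*sin(pi*s))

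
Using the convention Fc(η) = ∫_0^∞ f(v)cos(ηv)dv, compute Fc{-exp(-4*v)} -4/(η^2 + 16)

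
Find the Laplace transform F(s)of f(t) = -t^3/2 -3/s^4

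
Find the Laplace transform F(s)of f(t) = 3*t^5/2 180/s^6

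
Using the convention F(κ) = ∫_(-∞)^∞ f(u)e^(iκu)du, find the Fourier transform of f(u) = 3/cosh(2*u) 3*pi/(2*cosh(pi*κ/4))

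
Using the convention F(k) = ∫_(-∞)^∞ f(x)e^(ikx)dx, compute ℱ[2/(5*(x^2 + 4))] pi*exp(-2*Abs(k))/5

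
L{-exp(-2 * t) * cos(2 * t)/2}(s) (-s - 2)/(2 * ((s + 2)^2 + 4))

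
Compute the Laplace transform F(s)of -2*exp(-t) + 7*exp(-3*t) 7/(s + 3) - 2/(s + 1)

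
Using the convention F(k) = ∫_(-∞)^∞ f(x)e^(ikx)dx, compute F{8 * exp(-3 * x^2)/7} 8 * sqrt(3) * sqrt(pi) * exp(-k^2/12)/21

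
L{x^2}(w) 2/w^3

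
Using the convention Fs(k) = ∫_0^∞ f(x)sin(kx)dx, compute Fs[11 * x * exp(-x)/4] 11 * k/(2 * (k^2 + 1)^2)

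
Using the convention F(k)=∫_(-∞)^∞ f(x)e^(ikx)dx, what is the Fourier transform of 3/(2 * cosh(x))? 3 * pi/(2 * cosh(pi * k/2))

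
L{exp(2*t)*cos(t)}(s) (s - 2)/((s - 2)^2 + 1)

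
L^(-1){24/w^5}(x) x^4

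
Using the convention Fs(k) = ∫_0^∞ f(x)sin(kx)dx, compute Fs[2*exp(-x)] 2*k/(k^2+1)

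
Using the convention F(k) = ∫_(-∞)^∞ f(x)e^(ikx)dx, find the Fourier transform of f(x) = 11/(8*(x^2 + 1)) 11*pi*exp(-Abs(k))/8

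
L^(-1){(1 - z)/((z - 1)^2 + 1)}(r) -exp(r)*cos(r)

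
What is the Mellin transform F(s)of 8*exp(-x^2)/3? 4*gamma(s/2)/3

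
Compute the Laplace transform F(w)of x w^(-2)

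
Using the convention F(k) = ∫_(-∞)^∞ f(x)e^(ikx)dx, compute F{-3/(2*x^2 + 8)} -3*pi*exp(-2*Abs(k))/4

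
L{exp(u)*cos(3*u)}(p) (p - 1)/((p - 1)^2 + 9)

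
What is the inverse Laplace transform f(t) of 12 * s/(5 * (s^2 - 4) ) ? 12 * cosh(2 * t) /5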